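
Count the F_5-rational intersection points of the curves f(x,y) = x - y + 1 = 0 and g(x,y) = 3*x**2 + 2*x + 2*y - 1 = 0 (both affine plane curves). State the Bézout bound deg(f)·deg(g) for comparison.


Common zeros: {(3, 4), (4, 0)}; count = 2; Bézout bound = 2.

deg(f) = 1, deg(g) = 2, so Bézout bound = 2.
Scan x ∈ F_5. For each x, list the y ∈ F_5 with f(x, y) ≡ 0 and those with g(x, y) ≡ 0 (mod 5); the common zeros in that column are the intersection.
  x = 0: f ≡ 0 at y ∈ {1}; g ≡ 0 at y ∈ {3}; common: ∅.
  x = 1: f ≡ 0 at y ∈ {2}; g ≡ 0 at y ∈ {3}; common: ∅.
  x = 2: f ≡ 0 at y ∈ {3}; g ≡ 0 at y ∈ {0}; common: ∅.
  x = 3: f ≡ 0 at y ∈ {4}; g ≡ 0 at y ∈ {4}; common: {4}.
  x = 4: f ≡ 0 at y ∈ {0}; g ≡ 0 at y ∈ {0}; common: {0}.
Collecting: common zeros = {(3, 4), (4, 0)}, so the count is 2.
Comparison with the Bézout bound: 2 ≤ 2 = deg(f)·deg(g), as expected for curves with no common component (the bound is attained).


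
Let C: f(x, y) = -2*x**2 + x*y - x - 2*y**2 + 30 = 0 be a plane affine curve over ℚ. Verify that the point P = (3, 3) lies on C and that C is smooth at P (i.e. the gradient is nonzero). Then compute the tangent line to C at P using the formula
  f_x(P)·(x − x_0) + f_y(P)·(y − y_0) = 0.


Tangent line at P: -10*x - 9*y + 57 = 0.

Step 1: f(3, 3) = 0, so P lies on C.
Step 2: partial derivatives
  f_x(x, y) = -4*x + y - 1, f_y(x, y) = x - 4*y.
  f_x(P) = -10, f_y(P) = -9 (gradient nonzero, so P is smooth).
Step 3: tangent line at P: -10·(x − 3) + -9·(y − 3) = 0.
Expanding: -10*x - 9*y + 57 = 0.


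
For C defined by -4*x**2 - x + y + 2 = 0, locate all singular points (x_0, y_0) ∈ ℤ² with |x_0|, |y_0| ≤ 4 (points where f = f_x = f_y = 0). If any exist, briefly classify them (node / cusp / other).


No singular points in the scanned grid; C is smooth there.

Compute partial derivatives:
  f_x = -8*x - 1.
  f_y = 1.
f_y = 1 is a nonzero constant, so f_y never vanishes: no point (x, y) can satisfy f = f_x = f_y = 0. In particular no (x, y) ∈ {−4, ..., 4}² is singular; the curve is smooth.


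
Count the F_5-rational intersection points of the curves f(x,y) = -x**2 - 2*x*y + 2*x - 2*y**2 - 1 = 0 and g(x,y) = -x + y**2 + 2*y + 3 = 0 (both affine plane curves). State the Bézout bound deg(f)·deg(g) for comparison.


Common zeros: {(3, 3)}; count = 1; Bézout bound = 4.

deg(f) = 2, deg(g) = 2, so Bézout bound = 4.
Scan x ∈ F_5. For each x, list the y ∈ F_5 with f(x, y) ≡ 0 and those with g(x, y) ≡ 0 (mod 5); the common zeros in that column are the intersection.
  x = 0: f ≡ 0 at y ∈ ∅; g ≡ 0 at y ∈ ∅; common: ∅.
  x = 1: f ≡ 0 at y ∈ {0, 4}; g ≡ 0 at y ∈ {1, 2}; common: ∅.
  x = 2: f ≡ 0 at y ∈ ∅; g ≡ 0 at y ∈ {4}; common: ∅.
  x = 3: f ≡ 0 at y ∈ {3, 4}; g ≡ 0 at y ∈ {0, 3}; common: {3}.
  x = 4: f ≡ 0 at y ∈ ∅; g ≡ 0 at y ∈ ∅; common: ∅.
Collecting: common zeros = {(3, 3)}, so the count is 1.
Comparison with the Bézout bound: 1 ≤ 4 = deg(f)·deg(g), as expected for curves with no common component (the affine F_5-count falls short of the bound because intersections may lie at infinity, over extension fields, or carry multiplicity).


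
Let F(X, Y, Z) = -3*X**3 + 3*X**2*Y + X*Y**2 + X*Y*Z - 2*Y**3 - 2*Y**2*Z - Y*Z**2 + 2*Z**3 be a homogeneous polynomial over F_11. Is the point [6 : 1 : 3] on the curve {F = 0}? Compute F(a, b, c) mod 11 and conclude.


F(6,1,3) ≡ 5 (mod 11); P is NOT on the curve.

Evaluate F(6, 1, 3) term-by-term (mod 11).
  -3*X**3 ↦ -3·216·1·1 = -648
  3*X**2*Y ↦ 3·36·1·1 = 108
  X*Y**2 ↦ 1·6·1·1 = 6
  X*Y*Z ↦ 1·6·1·3 = 18
  -2*Y**3 ↦ -2·1·1·1 = -2
  -2*Y**2*Z ↦ -2·1·1·3 = -6
  -Y*Z**2 ↦ -1·1·1·9 = -9
  2*Z**3 ↦ 2·1·1·27 = 54
Sum: F(6, 1, 3) = (-648) + (108) + (6) + (18) + (-2) + (-6) + (-9) + (54) = -479.
Reducing mod 11: -479 ≡ 5 (mod 11).
Since F(a, b, c) ≡ 5 ≠ 0 (mod 11), P does NOT lie on the curve.


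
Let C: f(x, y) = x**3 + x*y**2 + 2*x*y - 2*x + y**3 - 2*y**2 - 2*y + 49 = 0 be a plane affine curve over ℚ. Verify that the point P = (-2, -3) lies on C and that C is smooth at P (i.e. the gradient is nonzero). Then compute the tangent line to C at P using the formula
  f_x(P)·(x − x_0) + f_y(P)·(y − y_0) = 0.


Tangent line at P: 13*x + 45*y + 161 = 0.

Step 1: f(-2, -3) = 0, so P lies on C.
Step 2: partial derivatives
  f_x(x, y) = 3*x**2 + y**2 + 2*y - 2, f_y(x, y) = 2*x*y + 2*x + 3*y**2 - 4*y - 2.
  f_x(P) = 13, f_y(P) = 45 (gradient nonzero, so P is smooth).
Step 3: tangent line at P: 13·(x − -2) + 45·(y − -3) = 0.
Expanding: 13*x + 45*y + 161 = 0.


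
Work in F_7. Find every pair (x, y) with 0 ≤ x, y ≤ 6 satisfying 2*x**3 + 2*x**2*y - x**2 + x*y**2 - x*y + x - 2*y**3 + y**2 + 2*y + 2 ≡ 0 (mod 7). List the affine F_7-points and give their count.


Affine F_7-points: {(1, 1), (2, 2), (2, 5), (3, 2), (4, 2)}; count = 5.

For each of the 49 pairs (x, y) ∈ F_7², evaluate f(x, y) mod 7. Record the zeros.
  x = 0: [0↦2, 1↦3, 2↦1, 3↦5, 4↦3, 5↦4, 6↦3]  zeros at y ∈ ∅
  x = 1: [0↦4, 1↦0, 2↦2, 3↦5, 4↦4, 5↦1, 6↦5]  zeros at y ∈ {1}
  x = 2: [0↦2, 1↦4, 2↦0, 3↦6, 4↦3, 5↦0, 6↦6]  zeros at y ∈ {2, 5}
  x = 3: [0↦1, 1↦6, 2↦0, 3↦6, 4↦5, 5↦6, 6↦4]  zeros at y ∈ {2}
  x = 4: [0↦6, 1↦4, 2↦0, 3↦3, 4↦1, 5↦3, 6↦4]  zeros at y ∈ {2}
  x = 5: [0↦1, 1↦3, 2↦5, 3↦2, 4↦3, 5↦3, 6↦4]  zeros at y ∈ ∅
  x = 6: [0↦5, 1↦1, 2↦6, 3↦1, 4↦2, 5↦4, 6↦2]  zeros at y ∈ ∅
Collecting zeros: affine points = {(1, 1), (2, 2), (2, 5), (3, 2), (4, 2)}.
Total count |C(F_7)_aff| = 5.


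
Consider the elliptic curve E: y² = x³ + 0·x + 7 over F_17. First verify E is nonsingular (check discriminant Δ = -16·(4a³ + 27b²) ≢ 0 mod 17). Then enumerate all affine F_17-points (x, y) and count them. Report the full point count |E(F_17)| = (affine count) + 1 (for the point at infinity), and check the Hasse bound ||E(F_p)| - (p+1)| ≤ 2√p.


Affine points = {(1, 5), (1, 12), (2, 7), (2, 10), (3, 0), (5, 8), (5, 9), (6, 6), (6, 11), (8, 3), (8, 14), (10, 2), (10, 15), (12, 1), (12, 16), (15, 4), (15, 13)}; affine count = 17; |E(F_17)| = 18.

Discriminant check: Δ ∝ 4a³ + 27b² = 4·0³ + 27·7² = 4·0 + 27·49 ≡ 14 (mod 17). Nonzero ⇒ E is nonsingular.
For each x ∈ F_17, compute rhs = x³ + 0·x + 7 mod 17, then count y ∈ F_17 with y² ≡ rhs.
  x = 0: rhs = 7, matching y values: none (0 points).
  x = 1: rhs = 8, matching y values: 5, 12 (2 points).
  x = 2: rhs = 15, matching y values: 7, 10 (2 points).
  x = 3: rhs = 0, matching y values: 0 (1 points).
  x = 4: rhs = 3, matching y values: none (0 points).
  x = 5: rhs = 13, matching y values: 8, 9 (2 points).
  x = 6: rhs = 2, matching y values: 6, 11 (2 points).
  x = 7: rhs = 10, matching y values: none (0 points).
  x = 8: rhs = 9, matching y values: 3, 14 (2 points).
  x = 9: rhs = 5, matching y values: none (0 points).
  x = 10: rhs = 4, matching y values: 2, 15 (2 points).
  x = 11: rhs = 12, matching y values: none (0 points).
  x = 12: rhs = 1, matching y values: 1, 16 (2 points).
  x = 13: rhs = 11, matching y values: none (0 points).
  x = 14: rhs = 14, matching y values: none (0 points).
  x = 15: rhs = 16, matching y values: 4, 13 (2 points).
  x = 16: rhs = 6, matching y values: none (0 points).
Total affine count: 17.
Full point count |E(F_17)| = 17 + 1 = 18.
Hasse bound: |18 − (17+1)| = |0| = 0 ≤ 2√17 ≈ 8.2462 ✓.


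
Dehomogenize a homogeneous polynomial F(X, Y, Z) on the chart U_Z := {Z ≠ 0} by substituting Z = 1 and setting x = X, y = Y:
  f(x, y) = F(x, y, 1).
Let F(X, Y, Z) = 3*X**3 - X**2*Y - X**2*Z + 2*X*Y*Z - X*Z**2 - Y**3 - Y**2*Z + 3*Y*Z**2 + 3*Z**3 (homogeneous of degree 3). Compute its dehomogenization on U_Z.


f(x, y) = 3*x**3 - x**2*y - x**2 + 2*x*y - x - y**3 - y**2 + 3*y + 3

On U_Z we set Z = 1. Each monomial c·X^i·Y^j·Z^k in F becomes c·x^i·y^j·1^k = c·x^i·y^j.
Substituting Z = 1: F(X, Y, 1) = 3*x**3 - x**2*y - x**2 + 2*x*y - x - y**3 - y**2 + 3*y + 3.
Note: deg(f) ≤ deg(F) = 3; strict inequality happens when F is divisible by Z (lost terms).


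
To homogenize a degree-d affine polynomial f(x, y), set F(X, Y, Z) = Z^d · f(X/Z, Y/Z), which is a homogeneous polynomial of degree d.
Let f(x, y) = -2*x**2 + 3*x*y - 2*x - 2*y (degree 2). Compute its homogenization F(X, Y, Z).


F(X, Y, Z) = -2*X**2 + 3*X*Y - 2*X*Z - 2*Y*Z

deg(f) = 2.
Substitute x = X/Z, y = Y/Z into f, then multiply by Z^2.
  monomial -2·x^2·y^0 ↦ -2·X^2·Y^0·Z^0.
  monomial 3·x^1·y^1 ↦ 3·X^1·Y^1·Z^0.
  monomial -2·x^1·y^0 ↦ -2·X^1·Y^0·Z^1.
  monomial -2·x^0·y^1 ↦ -2·X^0·Y^1·Z^1.
Collecting: F(X, Y, Z) = -2*X**2 + 3*X*Y - 2*X*Z - 2*Y*Z.


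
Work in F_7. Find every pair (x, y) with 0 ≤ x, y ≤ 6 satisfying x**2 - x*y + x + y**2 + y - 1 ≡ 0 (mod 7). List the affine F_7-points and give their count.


Affine F_7-points: {(2, 2), (2, 6), (3, 3), (3, 6), (6, 2), (6, 3)}; count = 6.

For each of the 49 pairs (x, y) ∈ F_7², evaluate f(x, y) mod 7. Record the zeros.
  x = 0: [0↦6, 1↦1, 2↦5, 3↦4, 4↦5, 5↦1, 6↦6]  zeros at y ∈ ∅
  x = 1: [0↦1, 1↦2, 2↦5, 3↦3, 4↦3, 5↦5, 6↦2]  zeros at y ∈ ∅
  x = 2: [0↦5, 1↦5, 2↦0, 3↦4, 4↦3, 5↦4, 6↦0]  zeros at y ∈ {2, 6}
  x = 3: [0↦4, 1↦3, 2↦4, 3↦0, 4↦5, 5↦5, 6↦0]  zeros at y ∈ {3, 6}
  x = 4: [0↦5, 1↦3, 2↦3, 3↦5, 4↦2, 5↦1, 6↦2]  zeros at y ∈ ∅
  x = 5: [0↦1, 1↦5, 2↦4, 3↦5, 4↦1, 5↦6, 6↦6]  zeros at y ∈ ∅
  x = 6: [0↦6, 1↦2, 2↦0, 3↦0, 4↦2, 5↦6, 6↦5]  zeros at y ∈ {2, 3}
Collecting zeros: affine points = {(2, 2), (2, 6), (3, 3), (3, 6), (6, 2), (6, 3)}.
Total count |C(F_7)_aff| = 6.


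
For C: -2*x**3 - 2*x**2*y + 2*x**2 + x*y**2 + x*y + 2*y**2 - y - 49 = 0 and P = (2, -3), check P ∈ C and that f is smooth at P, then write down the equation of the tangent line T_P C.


Tangent line at P: 14*x - 31*y - 121 = 0.

Step 1: f(2, -3) = 0, so P lies on C.
Step 2: partial derivatives
  f_x(x, y) = -6*x**2 - 4*x*y + 4*x + y**2 + y, f_y(x, y) = -2*x**2 + 2*x*y + x + 4*y - 1.
  f_x(P) = 14, f_y(P) = -31 (gradient nonzero, so P is smooth).
Step 3: tangent line at P: 14·(x − 2) + -31·(y − -3) = 0.
Expanding: 14*x - 31*y - 121 = 0.


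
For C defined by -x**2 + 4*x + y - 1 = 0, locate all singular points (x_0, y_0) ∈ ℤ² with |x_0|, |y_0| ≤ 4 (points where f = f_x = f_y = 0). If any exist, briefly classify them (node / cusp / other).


No singular points in the scanned grid; C is smooth there.

Compute partial derivatives:
  f_x = 4 - 2*x.
  f_y = 1.
f_y = 1 is a nonzero constant, so f_y never vanishes: no point (x, y) can satisfy f = f_x = f_y = 0. In particular no (x, y) ∈ {−4, ..., 4}² is singular; the curve is smooth.


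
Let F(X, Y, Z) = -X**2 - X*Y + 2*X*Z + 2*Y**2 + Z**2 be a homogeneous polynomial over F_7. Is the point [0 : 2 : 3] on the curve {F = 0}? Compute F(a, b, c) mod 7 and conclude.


F(0,2,3) ≡ 3 (mod 7); P is NOT on the curve.

Evaluate F(0, 2, 3) term-by-term (mod 7).
  -X**2 ↦ -1·0·1·1 = 0
  -X*Y ↦ -1·0·2·1 = 0
  2*X*Z ↦ 2·0·1·3 = 0
  2*Y**2 ↦ 2·1·4·1 = 8
  Z**2 ↦ 1·1·1·9 = 9
Sum: F(0, 2, 3) = (0) + (0) + (0) + (8) + (9) = 17.
Reducing mod 7: 17 ≡ 3 (mod 7).
Since F(a, b, c) ≡ 3 ≠ 0 (mod 7), P does NOT lie on the curve.


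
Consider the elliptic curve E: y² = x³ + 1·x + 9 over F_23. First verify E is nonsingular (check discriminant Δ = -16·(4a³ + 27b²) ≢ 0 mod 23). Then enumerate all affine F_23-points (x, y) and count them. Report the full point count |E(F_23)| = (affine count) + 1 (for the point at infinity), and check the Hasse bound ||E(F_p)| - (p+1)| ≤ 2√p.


Affine points = {(0, 3), (0, 20), (3, 4), (3, 19), (4, 10), (4, 13), (5, 1), (5, 22), (6, 1), (6, 22), (8, 0), (12, 1), (12, 22), (15, 8), (15, 15), (16, 2), (16, 21), (20, 5), (20, 18)}; affine count = 19; |E(F_23)| = 20.

Discriminant check: Δ ∝ 4a³ + 27b² = 4·1³ + 27·9² = 4·1 + 27·81 ≡ 6 (mod 23). Nonzero ⇒ E is nonsingular.
For each x ∈ F_23, compute rhs = x³ + 1·x + 9 mod 23, then count y ∈ F_23 with y² ≡ rhs.
  x = 0: rhs = 9, matching y values: 3, 20 (2 points).
  x = 1: rhs = 11, matching y values: none (0 points).
  x = 2: rhs = 19, matching y values: none (0 points).
  x = 3: rhs = 16, matching y values: 4, 19 (2 points).
  x = 4: rhs = 8, matching y values: 10, 13 (2 points).
  x = 5: rhs = 1, matching y values: 1, 22 (2 points).
  x = 6: rhs = 1, matching y values: 1, 22 (2 points).
  x = 7: rhs = 14, matching y values: none (0 points).
  x = 8: rhs = 0, matching y values: 0 (1 points).
  x = 9: rhs = 11, matching y values: none (0 points).
  x = 10: rhs = 7, matching y values: none (0 points).
  x = 11: rhs = 17, matching y values: none (0 points).
  x = 12: rhs = 1, matching y values: 1, 22 (2 points).
  x = 13: rhs = 11, matching y values: none (0 points).
  x = 14: rhs = 7, matching y values: none (0 points).
  x = 15: rhs = 18, matching y values: 8, 15 (2 points).
  x = 16: rhs = 4, matching y values: 2, 21 (2 points).
  x = 17: rhs = 17, matching y values: none (0 points).
  x = 18: rhs = 17, matching y values: none (0 points).
  x = 19: rhs = 10, matching y values: none (0 points).
  x = 20: rhs = 2, matching y values: 5, 18 (2 points).
  x = 21: rhs = 22, matching y values: none (0 points).
  x = 22: rhs = 7, matching y values: none (0 points).
Total affine count: 19.
Full point count |E(F_23)| = 19 + 1 = 20.
Hasse bound: |20 − (23+1)| = |-4| = 4 ≤ 2√23 ≈ 9.5917 ✓.


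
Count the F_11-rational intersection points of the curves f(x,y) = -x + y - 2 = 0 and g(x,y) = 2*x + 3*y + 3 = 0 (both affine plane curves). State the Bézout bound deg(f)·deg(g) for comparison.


Common zeros: {(7, 9)}; count = 1; Bézout bound = 1.

deg(f) = 1, deg(g) = 1, so Bézout bound = 1.
Scan x ∈ F_11. For each x, list the y ∈ F_11 with f(x, y) ≡ 0 and those with g(x, y) ≡ 0 (mod 11); the common zeros in that column are the intersection.
  x = 0: f ≡ 0 at y ∈ {2}; g ≡ 0 at y ∈ {10}; common: ∅.
  x = 1: f ≡ 0 at y ∈ {3}; g ≡ 0 at y ∈ {2}; common: ∅.
  x = 2: f ≡ 0 at y ∈ {4}; g ≡ 0 at y ∈ {5}; common: ∅.
  x = 3: f ≡ 0 at y ∈ {5}; g ≡ 0 at y ∈ {8}; common: ∅.
  x = 4: f ≡ 0 at y ∈ {6}; g ≡ 0 at y ∈ {0}; common: ∅.
  x = 5: f ≡ 0 at y ∈ {7}; g ≡ 0 at y ∈ {3}; common: ∅.
  x = 6: f ≡ 0 at y ∈ {8}; g ≡ 0 at y ∈ {6}; common: ∅.
  x = 7: f ≡ 0 at y ∈ {9}; g ≡ 0 at y ∈ {9}; common: {9}.
  x = 8: f ≡ 0 at y ∈ {10}; g ≡ 0 at y ∈ {1}; common: ∅.
  x = 9: f ≡ 0 at y ∈ {0}; g ≡ 0 at y ∈ {4}; common: ∅.
  x = 10: f ≡ 0 at y ∈ {1}; g ≡ 0 at y ∈ {7}; common: ∅.
Collecting: common zeros = {(7, 9)}, so the count is 1.
Comparison with the Bézout bound: 1 ≤ 1 = deg(f)·deg(g), as expected for curves with no common component (the bound is attained).


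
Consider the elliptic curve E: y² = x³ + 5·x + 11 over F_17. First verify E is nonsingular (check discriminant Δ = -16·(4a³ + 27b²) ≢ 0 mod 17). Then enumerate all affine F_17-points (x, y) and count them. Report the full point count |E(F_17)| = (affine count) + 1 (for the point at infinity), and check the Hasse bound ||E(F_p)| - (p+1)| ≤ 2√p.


Affine points = {(1, 0), (3, 6), (3, 11), (5, 5), (5, 12), (6, 6), (6, 11), (7, 7), (7, 10), (8, 6), (8, 11)}; affine count = 11; |E(F_17)| = 12.

Discriminant check: Δ ∝ 4a³ + 27b² = 4·5³ + 27·11² = 4·125 + 27·121 ≡ 10 (mod 17). Nonzero ⇒ E is nonsingular.
For each x ∈ F_17, compute rhs = x³ + 5·x + 11 mod 17, then count y ∈ F_17 with y² ≡ rhs.
  x = 0: rhs = 11, matching y values: none (0 points).
  x = 1: rhs = 0, matching y values: 0 (1 points).
  x = 2: rhs = 12, matching y values: none (0 points).
  x = 3: rhs = 2, matching y values: 6, 11 (2 points).
  x = 4: rhs = 10, matching y values: none (0 points).
  x = 5: rhs = 8, matching y values: 5, 12 (2 points).
  x = 6: rhs = 2, matching y values: 6, 11 (2 points).
  x = 7: rhs = 15, matching y values: 7, 10 (2 points).
  x = 8: rhs = 2, matching y values: 6, 11 (2 points).
  x = 9: rhs = 3, matching y values: none (0 points).
  x = 10: rhs = 7, matching y values: none (0 points).
  x = 11: rhs = 3, matching y values: none (0 points).
  x = 12: rhs = 14, matching y values: none (0 points).
  x = 13: rhs = 12, matching y values: none (0 points).
  x = 14: rhs = 3, matching y values: none (0 points).
  x = 15: rhs = 10, matching y values: none (0 points).
  x = 16: rhs = 5, matching y values: none (0 points).
Total affine count: 11.
Full point count |E(F_17)| = 11 + 1 = 12.
Hasse bound: |12 − (17+1)| = |-6| = 6 ≤ 2√17 ≈ 8.2462 ✓.


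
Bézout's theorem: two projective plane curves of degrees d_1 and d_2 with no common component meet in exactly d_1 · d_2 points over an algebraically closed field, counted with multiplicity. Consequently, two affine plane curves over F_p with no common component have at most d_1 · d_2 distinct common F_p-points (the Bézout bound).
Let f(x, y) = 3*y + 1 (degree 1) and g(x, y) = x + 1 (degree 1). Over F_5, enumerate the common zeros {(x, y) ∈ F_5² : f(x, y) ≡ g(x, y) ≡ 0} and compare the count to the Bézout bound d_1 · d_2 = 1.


Common zeros: {(4, 3)}; count = 1; Bézout bound = 1.

deg(f) = 1, deg(g) = 1, so Bézout bound = 1.
Scan x ∈ F_5. For each x, list the y ∈ F_5 with f(x, y) ≡ 0 and those with g(x, y) ≡ 0 (mod 5); the common zeros in that column are the intersection.
  x = 0: f ≡ 0 at y ∈ {3}; g ≡ 0 at y ∈ ∅; common: ∅.
  x = 1: f ≡ 0 at y ∈ {3}; g ≡ 0 at y ∈ ∅; common: ∅.
  x = 2: f ≡ 0 at y ∈ {3}; g ≡ 0 at y ∈ ∅; common: ∅.
  x = 3: f ≡ 0 at y ∈ {3}; g ≡ 0 at y ∈ ∅; common: ∅.
  x = 4: f ≡ 0 at y ∈ {3}; g ≡ 0 at y ∈ {0, 1, 2, 3, 4}; common: {3}.
Collecting: common zeros = {(4, 3)}, so the count is 1.
Comparison with the Bézout bound: 1 ≤ 1 = deg(f)·deg(g), as expected for curves with no common component (the bound is attained).


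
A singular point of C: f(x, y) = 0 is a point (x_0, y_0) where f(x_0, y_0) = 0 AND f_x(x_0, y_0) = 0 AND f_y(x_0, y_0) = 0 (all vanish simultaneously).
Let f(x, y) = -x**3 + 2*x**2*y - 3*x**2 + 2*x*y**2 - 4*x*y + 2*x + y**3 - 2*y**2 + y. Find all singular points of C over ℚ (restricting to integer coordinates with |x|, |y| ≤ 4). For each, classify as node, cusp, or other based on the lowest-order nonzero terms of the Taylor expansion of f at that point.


Singular points: {(0, 1)}; classification: node.

Compute partial derivatives:
  f_x = -3*x**2 + 4*x*y - 6*x + 2*y**2 - 4*y + 2.
  f_y = 2*x**2 + 4*x*y - 4*x + 3*y**2 - 4*y + 1.
Scan x_0 ∈ {−4, ..., 4}. For each x_0, f_y(x_0, y) is a polynomial in y; find its integer roots y ∈ {−4, ..., 4}, then test f_x and f at those candidates.
  x = -4: f_y(-4, y) = 3*y**2 - 20*y + 49; no integer root y with |y| ≤ 4.
  x = -3: f_y(-3, y) = 3*y**2 - 16*y + 31; no integer root y with |y| ≤ 4.
  x = -2: f_y(-2, y) = 3*y**2 - 12*y + 17; no integer root y with |y| ≤ 4.
  x = -1: f_y(-1, y) = 3*y**2 - 8*y + 7; no integer root y with |y| ≤ 4.
  x = 0: f_y(0, y) = 3*y**2 - 4*y + 1; vanishes at y ∈ {1}. (0, 1): f_x = 0, f = 0 — SINGULAR.
  x = 1: f_y(1, y) = 3*y**2 - 1; no integer root y with |y| ≤ 4.
  x = 2: f_y(2, y) = 3*y**2 + 4*y + 1; vanishes at y ∈ {-1}. (2, -1): f_x = -24 ≠ 0.
  x = 3: f_y(3, y) = 3*y**2 + 8*y + 7; no integer root y with |y| ≤ 4.
  x = 4: f_y(4, y) = 3*y**2 + 12*y + 17; no integer root y with |y| ≤ 4.
Only singular point on the grid: (0, 1).
Classify: substitute x = 0 + u, y = 1 + v and expand: f = -u**3 + 2*u**2*v - u**2 + 2*u*v**2 + v**3 + v**2.
No constant or linear terms (consistent with a singular point). Quadratic part: -u**2 + v**2. Cubic part: -u**3 + 2*u**2*v + 2*u*v**2 + v**3.
The quadratic part v**2 - u**2 = (v − u)(v + u) splits into two distinct linear factors, so there are two distinct tangent lines y − 1 = ±(x − 0) — this is a node (ordinary double point).
Classification: node.


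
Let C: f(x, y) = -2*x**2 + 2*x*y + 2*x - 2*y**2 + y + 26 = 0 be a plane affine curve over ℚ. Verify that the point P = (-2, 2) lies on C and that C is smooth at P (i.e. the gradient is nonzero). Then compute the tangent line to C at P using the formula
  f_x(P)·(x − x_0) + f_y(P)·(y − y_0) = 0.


Tangent line at P: 14*x - 11*y + 50 = 0.

Step 1: f(-2, 2) = 0, so P lies on C.
Step 2: partial derivatives
  f_x(x, y) = -4*x + 2*y + 2, f_y(x, y) = 2*x - 4*y + 1.
  f_x(P) = 14, f_y(P) = -11 (gradient nonzero, so P is smooth).
Step 3: tangent line at P: 14·(x − -2) + -11·(y − 2) = 0.
Expanding: 14*x - 11*y + 50 = 0.


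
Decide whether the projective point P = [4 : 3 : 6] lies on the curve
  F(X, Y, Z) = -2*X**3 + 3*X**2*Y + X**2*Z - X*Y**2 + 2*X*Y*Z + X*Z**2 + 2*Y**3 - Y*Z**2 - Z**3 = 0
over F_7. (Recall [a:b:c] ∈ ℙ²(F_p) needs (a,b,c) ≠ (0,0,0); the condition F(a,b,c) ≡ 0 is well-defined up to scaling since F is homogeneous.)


F(4,3,6) ≡ 3 (mod 7); P is NOT on the curve.

Evaluate F(4, 3, 6) term-by-term (mod 7).
  -2*X**3 ↦ -2·64·1·1 = -128
  3*X**2*Y ↦ 3·16·3·1 = 144
  X**2*Z ↦ 1·16·1·6 = 96
  -X*Y**2 ↦ -1·4·9·1 = -36
  2*X*Y*Z ↦ 2·4·3·6 = 144
  X*Z**2 ↦ 1·4·1·36 = 144
  2*Y**3 ↦ 2·1·27·1 = 54
  -Y*Z**2 ↦ -1·1·3·36 = -108
  -Z**3 ↦ -1·1·1·216 = -216
Sum: F(4, 3, 6) = (-128) + (144) + (96) + (-36) + (144) + (144) + (54) + (-108) + (-216) = 94.
Reducing mod 7: 94 ≡ 3 (mod 7).
Since F(a, b, c) ≡ 3 ≠ 0 (mod 7), P does NOT lie on the curve.


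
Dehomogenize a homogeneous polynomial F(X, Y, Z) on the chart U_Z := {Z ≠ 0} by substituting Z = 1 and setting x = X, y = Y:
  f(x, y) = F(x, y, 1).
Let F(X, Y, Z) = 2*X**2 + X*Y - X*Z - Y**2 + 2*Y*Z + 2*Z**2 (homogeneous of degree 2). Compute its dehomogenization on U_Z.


f(x, y) = 2*x**2 + x*y - x - y**2 + 2*y + 2

On U_Z we set Z = 1. Each monomial c·X^i·Y^j·Z^k in F becomes c·x^i·y^j·1^k = c·x^i·y^j.
Substituting Z = 1: F(X, Y, 1) = 2*x**2 + x*y - x - y**2 + 2*y + 2.
Note: deg(f) ≤ deg(F) = 2; strict inequality happens when F is divisible by Z (lost terms).


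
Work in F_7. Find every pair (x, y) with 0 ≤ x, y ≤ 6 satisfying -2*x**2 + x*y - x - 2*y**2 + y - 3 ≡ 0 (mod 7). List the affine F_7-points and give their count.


Affine F_7-points: {(4, 3)}; count = 1.

For each of the 49 pairs (x, y) ∈ F_7², evaluate f(x, y) mod 7. Record the zeros.
  x = 0: [0↦4, 1↦3, 2↦5, 3↦3, 4↦4, 5↦1, 6↦1]  zeros at y ∈ ∅
  x = 1: [0↦1, 1↦1, 2↦4, 3↦3, 4↦5, 5↦3, 6↦4]  zeros at y ∈ ∅
  x = 2: [0↦1, 1↦2, 2↦6, 3↦6, 4↦2, 5↦1, 6↦3]  zeros at y ∈ ∅
  x = 3: [0↦4, 1↦6, 2↦4, 3↦5, 4↦2, 5↦2, 6↦5]  zeros at y ∈ ∅
  x = 4: [0↦3, 1↦6, 2↦5, 3↦0, 4↦5, 5↦6, 6↦3]  zeros at y ∈ {3}
  x = 5: [0↦5, 1↦2, 2↦2, 3↦5, 4↦4, 5↦6, 6↦4]  zeros at y ∈ ∅
  x = 6: [0↦3, 1↦1, 2↦2, 3↦6, 4↦6, 5↦2, 6↦1]  zeros at y ∈ ∅
Collecting zeros: affine points = {(4, 3)}.
Total count |C(F_7)_aff| = 1.


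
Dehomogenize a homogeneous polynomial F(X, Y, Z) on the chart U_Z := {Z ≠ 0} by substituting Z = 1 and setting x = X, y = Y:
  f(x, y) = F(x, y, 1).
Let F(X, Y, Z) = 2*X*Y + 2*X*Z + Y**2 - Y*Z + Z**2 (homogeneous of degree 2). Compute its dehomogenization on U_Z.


f(x, y) = 2*x*y + 2*x + y**2 - y + 1

On U_Z we set Z = 1. Each monomial c·X^i·Y^j·Z^k in F becomes c·x^i·y^j·1^k = c·x^i·y^j.
Substituting Z = 1: F(X, Y, 1) = 2*x*y + 2*x + y**2 - y + 1.
Note: deg(f) ≤ deg(F) = 2; strict inequality happens when F is divisible by Z (lost terms).


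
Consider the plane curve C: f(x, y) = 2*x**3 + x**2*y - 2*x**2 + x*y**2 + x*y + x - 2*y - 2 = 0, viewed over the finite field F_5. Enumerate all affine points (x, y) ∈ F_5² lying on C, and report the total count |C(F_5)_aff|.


Affine F_5-points: {(0, 4), (1, 1), (1, 4), (3, 1), (3, 4), (4, 1), (4, 2)}; count = 7.

For each of the 25 pairs (x, y) ∈ F_5², evaluate f(x, y) mod 5. Record the zeros.
  x = 0: [0↦3, 1↦1, 2↦4, 3↦2, 4↦0]  zeros at y ∈ {4}
  x = 1: [0↦4, 1↦0, 2↦3, 3↦3, 4↦0]  zeros at y ∈ {1, 4}
  x = 2: [0↦3, 1↦4, 2↦4, 3↦3, 4↦1]  zeros at y ∈ ∅
  x = 3: [0↦2, 1↦0, 2↦4, 3↦4, 4↦0]  zeros at y ∈ {1, 4}
  x = 4: [0↦3, 1↦0, 2↦0, 3↦3, 4↦4]  zeros at y ∈ {1, 2}
Collecting zeros: affine points = {(0, 4), (1, 1), (1, 4), (3, 1), (3, 4), (4, 1), (4, 2)}.
Total count |C(F_5)_aff| = 7.


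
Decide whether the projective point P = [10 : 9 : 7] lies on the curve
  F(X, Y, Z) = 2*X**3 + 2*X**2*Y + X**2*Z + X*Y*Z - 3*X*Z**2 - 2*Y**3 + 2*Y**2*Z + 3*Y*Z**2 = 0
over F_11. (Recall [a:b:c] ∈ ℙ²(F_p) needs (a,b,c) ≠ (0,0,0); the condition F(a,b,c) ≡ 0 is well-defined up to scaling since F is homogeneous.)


F(10,9,7) ≡ 6 (mod 11); P is NOT on the curve.

Evaluate F(10, 9, 7) term-by-term (mod 11).
  2*X**3 ↦ 2·1000·1·1 = 2000
  2*X**2*Y ↦ 2·100·9·1 = 1800
  X**2*Z ↦ 1·100·1·7 = 700
  X*Y*Z ↦ 1·10·9·7 = 630
  -3*X*Z**2 ↦ -3·10·1·49 = -1470
  -2*Y**3 ↦ -2·1·729·1 = -1458
  2*Y**2*Z ↦ 2·1·81·7 = 1134
  3*Y*Z**2 ↦ 3·1·9·49 = 1323
Sum: F(10, 9, 7) = (2000) + (1800) + (700) + (630) + (-1470) + (-1458) + (1134) + (1323) = 4659.
Reducing mod 11: 4659 ≡ 6 (mod 11).
Since F(a, b, c) ≡ 6 ≠ 0 (mod 11), P does NOT lie on the curve.


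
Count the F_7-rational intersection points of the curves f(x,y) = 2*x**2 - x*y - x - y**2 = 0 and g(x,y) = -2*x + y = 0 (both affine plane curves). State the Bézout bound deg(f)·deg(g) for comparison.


Common zeros: {(0, 0), (5, 3)}; count = 2; Bézout bound = 2.

deg(f) = 2, deg(g) = 1, so Bézout bound = 2.
Scan x ∈ F_7. For each x, list the y ∈ F_7 with f(x, y) ≡ 0 and those with g(x, y) ≡ 0 (mod 7); the common zeros in that column are the intersection.
  x = 0: f ≡ 0 at y ∈ {0}; g ≡ 0 at y ∈ {0}; common: {0}.
  x = 1: f ≡ 0 at y ∈ ∅; g ≡ 0 at y ∈ {2}; common: ∅.
  x = 2: f ≡ 0 at y ∈ {6}; g ≡ 0 at y ∈ {4}; common: ∅.
  x = 3: f ≡ 0 at y ∈ ∅; g ≡ 0 at y ∈ {6}; common: ∅.
  x = 4: f ≡ 0 at y ∈ {0, 3}; g ≡ 0 at y ∈ {1}; common: ∅.
  x = 5: f ≡ 0 at y ∈ {3, 6}; g ≡ 0 at y ∈ {3}; common: {3}.
  x = 6: f ≡ 0 at y ∈ ∅; g ≡ 0 at y ∈ {5}; common: ∅.
Collecting: common zeros = {(0, 0), (5, 3)}, so the count is 2.
Comparison with the Bézout bound: 2 ≤ 2 = deg(f)·deg(g), as expected for curves with no common component (the bound is attained).


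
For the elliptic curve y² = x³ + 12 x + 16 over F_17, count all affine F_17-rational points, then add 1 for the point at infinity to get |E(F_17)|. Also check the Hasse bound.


Affine points = {(0, 4), (0, 13), (4, 3), (4, 14), (6, 7), (6, 10), (7, 1), (7, 16), (11, 0), (12, 1), (12, 16), (14, 2), (14, 15), (15, 1), (15, 16)}; affine count = 15; |E(F_17)| = 16.

Discriminant check: Δ ∝ 4a³ + 27b² = 4·12³ + 27·16² = 4·1728 + 27·256 ≡ 3 (mod 17). Nonzero ⇒ E is nonsingular.
For each x ∈ F_17, compute rhs = x³ + 12·x + 16 mod 17, then count y ∈ F_17 with y² ≡ rhs.
  x = 0: rhs = 16, matching y values: 4, 13 (2 points).
  x = 1: rhs = 12, matching y values: none (0 points).
  x = 2: rhs = 14, matching y values: none (0 points).
  x = 3: rhs = 11, matching y values: none (0 points).
  x = 4: rhs = 9, matching y values: 3, 14 (2 points).
  x = 5: rhs = 14, matching y values: none (0 points).
  x = 6: rhs = 15, matching y values: 7, 10 (2 points).
  x = 7: rhs = 1, matching y values: 1, 16 (2 points).
  x = 8: rhs = 12, matching y values: none (0 points).
  x = 9: rhs = 3, matching y values: none (0 points).
  x = 10: rhs = 14, matching y values: none (0 points).
  x = 11: rhs = 0, matching y values: 0 (1 points).
  x = 12: rhs = 1, matching y values: 1, 16 (2 points).
  x = 13: rhs = 6, matching y values: none (0 points).
  x = 14: rhs = 4, matching y values: 2, 15 (2 points).
  x = 15: rhs = 1, matching y values: 1, 16 (2 points).
  x = 16: rhs = 3, matching y values: none (0 points).
Total affine count: 15.
Full point count |E(F_17)| = 15 + 1 = 16.
Hasse bound: |16 − (17+1)| = |-2| = 2 ≤ 2√17 ≈ 8.2462 ✓.


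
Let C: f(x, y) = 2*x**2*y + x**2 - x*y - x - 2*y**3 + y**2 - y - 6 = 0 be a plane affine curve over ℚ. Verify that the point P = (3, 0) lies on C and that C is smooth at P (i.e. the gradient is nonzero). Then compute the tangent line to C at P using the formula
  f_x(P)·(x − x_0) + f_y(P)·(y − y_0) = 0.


Tangent line at P: 5*x + 14*y - 15 = 0.

Step 1: f(3, 0) = 0, so P lies on C.
Step 2: partial derivatives
  f_x(x, y) = 4*x*y + 2*x - y - 1, f_y(x, y) = 2*x**2 - x - 6*y**2 + 2*y - 1.
  f_x(P) = 5, f_y(P) = 14 (gradient nonzero, so P is smooth).
Step 3: tangent line at P: 5·(x − 3) + 14·(y − 0) = 0.
Expanding: 5*x + 14*y - 15 = 0.


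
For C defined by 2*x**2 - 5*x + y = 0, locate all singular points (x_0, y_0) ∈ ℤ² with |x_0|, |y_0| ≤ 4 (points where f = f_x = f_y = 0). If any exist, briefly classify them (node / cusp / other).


No singular points in the scanned grid; C is smooth there.

Compute partial derivatives:
  f_x = 4*x - 5.
  f_y = 1.
f_y = 1 is a nonzero constant, so f_y never vanishes: no point (x, y) can satisfy f = f_x = f_y = 0. In particular no (x, y) ∈ {−4, ..., 4}² is singular; the curve is smooth.


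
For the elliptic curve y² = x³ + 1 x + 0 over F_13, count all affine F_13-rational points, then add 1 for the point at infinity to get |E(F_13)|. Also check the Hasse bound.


Affine points = {(0, 0), (2, 6), (2, 7), (3, 2), (3, 11), (4, 4), (4, 9), (5, 0), (6, 1), (6, 12), (7, 5), (7, 8), (8, 0), (9, 6), (9, 7), (10, 3), (10, 10), (11, 4), (11, 9)}; affine count = 19; |E(F_13)| = 20.

Discriminant check: Δ ∝ 4a³ + 27b² = 4·1³ + 27·0² = 4·1 + 27·0 ≡ 4 (mod 13). Nonzero ⇒ E is nonsingular.
For each x ∈ F_13, compute rhs = x³ + 1·x + 0 mod 13, then count y ∈ F_13 with y² ≡ rhs.
  x = 0: rhs = 0, matching y values: 0 (1 points).
  x = 1: rhs = 2, matching y values: none (0 points).
  x = 2: rhs = 10, matching y values: 6, 7 (2 points).
  x = 3: rhs = 4, matching y values: 2, 11 (2 points).
  x = 4: rhs = 3, matching y values: 4, 9 (2 points).
  x = 5: rhs = 0, matching y values: 0 (1 points).
  x = 6: rhs = 1, matching y values: 1, 12 (2 points).
  x = 7: rhs = 12, matching y values: 5, 8 (2 points).
  x = 8: rhs = 0, matching y values: 0 (1 points).
  x = 9: rhs = 10, matching y values: 6, 7 (2 points).
  x = 10: rhs = 9, matching y values: 3, 10 (2 points).
  x = 11: rhs = 3, matching y values: 4, 9 (2 points).
  x = 12: rhs = 11, matching y values: none (0 points).
Total affine count: 19.
Full point count |E(F_13)| = 19 + 1 = 20.
Hasse bound: |20 − (13+1)| = |6| = 6 ≤ 2√13 ≈ 7.2111 ✓.


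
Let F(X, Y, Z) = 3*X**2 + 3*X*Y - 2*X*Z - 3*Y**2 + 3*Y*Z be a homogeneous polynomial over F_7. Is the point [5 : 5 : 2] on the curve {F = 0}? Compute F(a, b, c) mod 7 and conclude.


F(5,5,2) ≡ 1 (mod 7); P is NOT on the curve.

Evaluate F(5, 5, 2) term-by-term (mod 7).
  3*X**2 ↦ 3·25·1·1 = 75
  3*X*Y ↦ 3·5·5·1 = 75
  -2*X*Z ↦ -2·5·1·2 = -20
  -3*Y**2 ↦ -3·1·25·1 = -75
  3*Y*Z ↦ 3·1·5·2 = 30
Sum: F(5, 5, 2) = (75) + (75) + (-20) + (-75) + (30) = 85.
Reducing mod 7: 85 ≡ 1 (mod 7).
Since F(a, b, c) ≡ 1 ≠ 0 (mod 7), P does NOT lie on the curve.


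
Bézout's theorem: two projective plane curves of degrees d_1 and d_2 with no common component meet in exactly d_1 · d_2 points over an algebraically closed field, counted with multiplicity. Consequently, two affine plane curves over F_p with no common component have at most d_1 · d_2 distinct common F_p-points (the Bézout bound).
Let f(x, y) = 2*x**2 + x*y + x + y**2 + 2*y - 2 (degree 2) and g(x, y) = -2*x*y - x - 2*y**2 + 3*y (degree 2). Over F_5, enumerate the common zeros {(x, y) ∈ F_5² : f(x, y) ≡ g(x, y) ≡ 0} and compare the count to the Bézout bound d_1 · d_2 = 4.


Common zeros: ∅; count = 0; Bézout bound = 4.

deg(f) = 2, deg(g) = 2, so Bézout bound = 4.
Scan x ∈ F_5. For each x, list the y ∈ F_5 with f(x, y) ≡ 0 and those with g(x, y) ≡ 0 (mod 5); the common zeros in that column are the intersection.
  x = 0: f ≡ 0 at y ∈ ∅; g ≡ 0 at y ∈ {0, 4}; common: ∅.
  x = 1: f ≡ 0 at y ∈ {1}; g ≡ 0 at y ∈ ∅; common: ∅.
  x = 2: f ≡ 0 at y ∈ {2, 4}; g ≡ 0 at y ∈ {1}; common: ∅.
  x = 3: f ≡ 0 at y ∈ {1, 4}; g ≡ 0 at y ∈ {3}; common: ∅.
  x = 4: f ≡ 0 at y ∈ {2}; g ≡ 0 at y ∈ ∅; common: ∅.
Collecting: common zeros = ∅, so the count is 0.
Comparison with the Bézout bound: 0 ≤ 4 = deg(f)·deg(g), as expected for curves with no common component (the affine F_5-count falls short of the bound because intersections may lie at infinity, over extension fields, or carry multiplicity).


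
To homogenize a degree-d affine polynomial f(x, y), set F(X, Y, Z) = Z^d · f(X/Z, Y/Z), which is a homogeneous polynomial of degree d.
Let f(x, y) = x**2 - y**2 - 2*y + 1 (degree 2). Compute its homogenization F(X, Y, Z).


F(X, Y, Z) = X**2 - Y**2 - 2*Y*Z + Z**2

deg(f) = 2.
Substitute x = X/Z, y = Y/Z into f, then multiply by Z^2.
  monomial 1·x^2·y^0 ↦ 1·X^2·Y^0·Z^0.
  monomial -1·x^0·y^2 ↦ -1·X^0·Y^2·Z^0.
  monomial -2·x^0·y^1 ↦ -2·X^0·Y^1·Z^1.
  monomial 1·x^0·y^0 ↦ 1·X^0·Y^0·Z^2.
Collecting: F(X, Y, Z) = X**2 - Y**2 - 2*Y*Z + Z**2.


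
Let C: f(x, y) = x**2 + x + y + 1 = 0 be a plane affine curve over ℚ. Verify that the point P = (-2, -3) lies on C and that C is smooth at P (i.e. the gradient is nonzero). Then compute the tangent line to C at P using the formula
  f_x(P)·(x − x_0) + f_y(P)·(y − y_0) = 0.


Tangent line at P: -3*x + y - 3 = 0.

Step 1: f(-2, -3) = 0, so P lies on C.
Step 2: partial derivatives
  f_x(x, y) = 2*x + 1, f_y(x, y) = 1.
  f_x(P) = -3, f_y(P) = 1 (gradient nonzero, so P is smooth).
Step 3: tangent line at P: -3·(x − -2) + 1·(y − -3) = 0.
Expanding: -3*x + y - 3 = 0.


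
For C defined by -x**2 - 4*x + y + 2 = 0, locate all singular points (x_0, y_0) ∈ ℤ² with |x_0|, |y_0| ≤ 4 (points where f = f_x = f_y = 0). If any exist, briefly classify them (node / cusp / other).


No singular points in the scanned grid; C is smooth there.

Compute partial derivatives:
  f_x = -2*x - 4.
  f_y = 1.
f_y = 1 is a nonzero constant, so f_y never vanishes: no point (x, y) can satisfy f = f_x = f_y = 0. In particular no (x, y) ∈ {−4, ..., 4}² is singular; the curve is smooth.


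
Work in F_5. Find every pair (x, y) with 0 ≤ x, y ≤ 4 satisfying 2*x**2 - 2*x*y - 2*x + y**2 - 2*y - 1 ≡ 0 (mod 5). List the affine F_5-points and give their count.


Affine F_5-points: {(1, 2), (2, 2), (2, 4), (3, 4)}; count = 4.

For each of the 25 pairs (x, y) ∈ F_5², evaluate f(x, y) mod 5. Record the zeros.
  x = 0: [0↦4, 1↦3, 2↦4, 3↦2, 4↦2]  zeros at y ∈ ∅
  x = 1: [0↦4, 1↦1, 2↦0, 3↦1, 4↦4]  zeros at y ∈ {2}
  x = 2: [0↦3, 1↦3, 2↦0, 3↦4, 4↦0]  zeros at y ∈ {2, 4}
  x = 3: [0↦1, 1↦4, 2↦4, 3↦1, 4↦0]  zeros at y ∈ {4}
  x = 4: [0↦3, 1↦4, 2↦2, 3↦2, 4↦4]  zeros at y ∈ ∅
Collecting zeros: affine points = {(1, 2), (2, 2), (2, 4), (3, 4)}.
Total count |C(F_5)_aff| = 4.


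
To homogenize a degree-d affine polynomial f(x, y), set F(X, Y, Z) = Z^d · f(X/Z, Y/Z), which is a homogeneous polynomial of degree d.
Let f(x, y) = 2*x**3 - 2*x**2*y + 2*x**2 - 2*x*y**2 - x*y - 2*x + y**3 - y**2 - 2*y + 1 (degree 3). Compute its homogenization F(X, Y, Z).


F(X, Y, Z) = 2*X**3 - 2*X**2*Y + 2*X**2*Z - 2*X*Y**2 - X*Y*Z - 2*X*Z**2 + Y**3 - Y**2*Z - 2*Y*Z**2 + Z**3

deg(f) = 3.
Substitute x = X/Z, y = Y/Z into f, then multiply by Z^3.
  monomial 2·x^3·y^0 ↦ 2·X^3·Y^0·Z^0.
  monomial -2·x^2·y^1 ↦ -2·X^2·Y^1·Z^0.
  monomial 2·x^2·y^0 ↦ 2·X^2·Y^0·Z^1.
  monomial -2·x^1·y^2 ↦ -2·X^1·Y^2·Z^0.
  monomial -1·x^1·y^1 ↦ -1·X^1·Y^1·Z^1.
  monomial -2·x^1·y^0 ↦ -2·X^1·Y^0·Z^2.
  monomial 1·x^0·y^3 ↦ 1·X^0·Y^3·Z^0.
  monomial -1·x^0·y^2 ↦ -1·X^0·Y^2·Z^1.
  monomial -2·x^0·y^1 ↦ -2·X^0·Y^1·Z^2.
  monomial 1·x^0·y^0 ↦ 1·X^0·Y^0·Z^3.
Collecting: F(X, Y, Z) = 2*X**3 - 2*X**2*Y + 2*X**2*Z - 2*X*Y**2 - X*Y*Z - 2*X*Z**2 + Y**3 - Y**2*Z - 2*Y*Z**2 + Z**3.


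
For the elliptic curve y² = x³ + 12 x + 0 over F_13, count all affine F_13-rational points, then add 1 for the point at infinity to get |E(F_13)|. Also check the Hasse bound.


Affine points = {(0, 0), (1, 0), (5, 4), (5, 9), (8, 6), (8, 7), (12, 0)}; affine count = 7; |E(F_13)| = 8.

Discriminant check: Δ ∝ 4a³ + 27b² = 4·12³ + 27·0² = 4·1728 + 27·0 ≡ 9 (mod 13). Nonzero ⇒ E is nonsingular.
For each x ∈ F_13, compute rhs = x³ + 12·x + 0 mod 13, then count y ∈ F_13 with y² ≡ rhs.
  x = 0: rhs = 0, matching y values: 0 (1 points).
  x = 1: rhs = 0, matching y values: 0 (1 points).
  x = 2: rhs = 6, matching y values: none (0 points).
  x = 3: rhs = 11, matching y values: none (0 points).
  x = 4: rhs = 8, matching y values: none (0 points).
  x = 5: rhs = 3, matching y values: 4, 9 (2 points).
  x = 6: rhs = 2, matching y values: none (0 points).
  x = 7: rhs = 11, matching y values: none (0 points).
  x = 8: rhs = 10, matching y values: 6, 7 (2 points).
  x = 9: rhs = 5, matching y values: none (0 points).
  x = 10: rhs = 2, matching y values: none (0 points).
  x = 11: rhs = 7, matching y values: none (0 points).
  x = 12: rhs = 0, matching y values: 0 (1 points).
Total affine count: 7.
Full point count |E(F_13)| = 7 + 1 = 8.
Hasse bound: |8 − (13+1)| = |-6| = 6 ≤ 2√13 ≈ 7.2111 ✓.


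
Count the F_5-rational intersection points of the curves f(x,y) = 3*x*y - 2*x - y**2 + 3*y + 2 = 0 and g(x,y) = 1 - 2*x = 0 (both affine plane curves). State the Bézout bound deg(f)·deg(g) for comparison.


Common zeros: ∅; count = 0; Bézout bound = 2.

deg(f) = 2, deg(g) = 1, so Bézout bound = 2.
Scan x ∈ F_5. For each x, list the y ∈ F_5 with f(x, y) ≡ 0 and those with g(x, y) ≡ 0 (mod 5); the common zeros in that column are the intersection.
  x = 0: f ≡ 0 at y ∈ ∅; g ≡ 0 at y ∈ ∅; common: ∅.
  x = 1: f ≡ 0 at y ∈ {0, 1}; g ≡ 0 at y ∈ ∅; common: ∅.
  x = 2: f ≡ 0 at y ∈ ∅; g ≡ 0 at y ∈ ∅; common: ∅.
  x = 3: f ≡ 0 at y ∈ ∅; g ≡ 0 at y ∈ {0, 1, 2, 3, 4}; common: ∅.
  x = 4: f ≡ 0 at y ∈ {2, 3}; g ≡ 0 at y ∈ ∅; common: ∅.
Collecting: common zeros = ∅, so the count is 0.
Comparison with the Bézout bound: 0 ≤ 2 = deg(f)·deg(g), as expected for curves with no common component (the affine F_5-count falls short of the bound because intersections may lie at infinity, over extension fields, or carry multiplicity).


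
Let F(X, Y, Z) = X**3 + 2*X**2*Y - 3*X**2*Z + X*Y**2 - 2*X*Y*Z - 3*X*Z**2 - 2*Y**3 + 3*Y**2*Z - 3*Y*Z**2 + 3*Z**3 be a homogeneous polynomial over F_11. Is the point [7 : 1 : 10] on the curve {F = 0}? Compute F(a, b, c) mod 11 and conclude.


F(7,1,10) ≡ 5 (mod 11); P is NOT on the curve.

Evaluate F(7, 1, 10) term-by-term (mod 11).
  X**3 ↦ 1·343·1·1 = 343
  2*X**2*Y ↦ 2·49·1·1 = 98
  -3*X**2*Z ↦ -3·49·1·10 = -1470
  X*Y**2 ↦ 1·7·1·1 = 7
  -2*X*Y*Z ↦ -2·7·1·10 = -140
  -3*X*Z**2 ↦ -3·7·1·100 = -2100
  -2*Y**3 ↦ -2·1·1·1 = -2
  3*Y**2*Z ↦ 3·1·1·10 = 30
  -3*Y*Z**2 ↦ -3·1·1·100 = -300
  3*Z**3 ↦ 3·1·1·1000 = 3000
Sum: F(7, 1, 10) = (343) + (98) + (-1470) + (7) + (-140) + (-2100) + (-2) + (30) + (-300) + (3000) = -534.
Reducing mod 11: -534 ≡ 5 (mod 11).
Since F(a, b, c) ≡ 5 ≠ 0 (mod 11), P does NOT lie on the curve.


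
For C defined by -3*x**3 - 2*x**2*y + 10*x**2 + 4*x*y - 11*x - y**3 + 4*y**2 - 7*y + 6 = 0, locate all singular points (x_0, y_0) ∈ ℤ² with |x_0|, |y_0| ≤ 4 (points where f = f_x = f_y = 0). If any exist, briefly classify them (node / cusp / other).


Singular points: {(1, 1)}; classification: node.

Compute partial derivatives:
  f_x = -9*x**2 - 4*x*y + 20*x + 4*y - 11.
  f_y = -2*x**2 + 4*x - 3*y**2 + 8*y - 7.
Scan x_0 ∈ {−4, ..., 4}. For each x_0, f_y(x_0, y) is a polynomial in y; find its integer roots y ∈ {−4, ..., 4}, then test f_x and f at those candidates.
  x = -4: f_y(-4, y) = -3*y**2 + 8*y - 55; no integer root y with |y| ≤ 4.
  x = -3: f_y(-3, y) = -3*y**2 + 8*y - 37; no integer root y with |y| ≤ 4.
  x = -2: f_y(-2, y) = -3*y**2 + 8*y - 23; no integer root y with |y| ≤ 4.
  x = -1: f_y(-1, y) = -3*y**2 + 8*y - 13; no integer root y with |y| ≤ 4.
  x = 0: f_y(0, y) = -3*y**2 + 8*y - 7; no integer root y with |y| ≤ 4.
  x = 1: f_y(1, y) = -3*y**2 + 8*y - 5; vanishes at y ∈ {1}. (1, 1): f_x = 0, f = 0 — SINGULAR.
  x = 2: f_y(2, y) = -3*y**2 + 8*y - 7; no integer root y with |y| ≤ 4.
  x = 3: f_y(3, y) = -3*y**2 + 8*y - 13; no integer root y with |y| ≤ 4.
  x = 4: f_y(4, y) = -3*y**2 + 8*y - 23; no integer root y with |y| ≤ 4.
Only singular point on the grid: (1, 1).
Classify: substitute x = 1 + u, y = 1 + v and expand: f = -3*u**3 - 2*u**2*v - u**2 - v**3 + v**2.
No constant or linear terms (consistent with a singular point). Quadratic part: -u**2 + v**2. Cubic part: -3*u**3 - 2*u**2*v - v**3.
The quadratic part v**2 - u**2 = (v − u)(v + u) splits into two distinct linear factors, so there are two distinct tangent lines y − 1 = ±(x − 1) — this is a node (ordinary double point).
Classification: node.
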